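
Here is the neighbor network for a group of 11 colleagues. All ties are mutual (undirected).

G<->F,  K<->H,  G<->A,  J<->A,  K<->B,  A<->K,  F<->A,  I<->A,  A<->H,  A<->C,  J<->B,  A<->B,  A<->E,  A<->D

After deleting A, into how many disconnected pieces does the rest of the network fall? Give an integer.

Without A, the remaining ties split the others into: {B, H, J, K}; {C}; {F, G}; {I}; {D}; {E}.
That's 6 separate components.

6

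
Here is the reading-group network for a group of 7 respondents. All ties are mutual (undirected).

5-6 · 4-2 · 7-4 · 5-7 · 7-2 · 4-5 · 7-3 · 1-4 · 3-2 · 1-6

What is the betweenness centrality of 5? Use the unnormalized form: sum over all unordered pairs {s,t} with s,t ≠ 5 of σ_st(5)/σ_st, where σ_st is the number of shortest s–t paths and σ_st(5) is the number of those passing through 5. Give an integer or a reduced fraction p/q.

19/6

Pairs whose geodesics pass through 5 — 6–2: 2/3; 6–7: 1; 6–3: 1; 6–4: 1/2.
All other pairs contribute 0.
Summing the contributions gives betweenness(5) = 19/6.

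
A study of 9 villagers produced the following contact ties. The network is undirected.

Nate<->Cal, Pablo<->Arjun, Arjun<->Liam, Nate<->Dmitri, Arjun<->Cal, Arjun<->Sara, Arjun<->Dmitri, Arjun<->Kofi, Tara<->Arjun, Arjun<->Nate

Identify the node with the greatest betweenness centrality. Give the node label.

Unnormalized betweenness of each node: Arjun:51/2, Cal:0, Dmitri:0, Kofi:0, Liam:0, Nate:1/2, Pablo:0, Sara:0, Tara:0.
Arjun has the largest value, 51/2, making it the main broker — the node through which the most shortest paths run.

Arjun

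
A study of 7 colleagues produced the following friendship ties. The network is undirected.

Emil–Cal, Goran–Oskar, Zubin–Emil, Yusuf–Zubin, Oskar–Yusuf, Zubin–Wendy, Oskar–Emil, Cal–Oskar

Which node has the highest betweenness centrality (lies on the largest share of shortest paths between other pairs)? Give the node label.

Unnormalized betweenness of each node: Cal:0, Emil:4, Goran:0, Oskar:13/2, Wendy:0, Yusuf:2, Zubin:11/2.
Oskar has the largest value, 13/2, making it the main broker — the node through which the most shortest paths run.

Oskar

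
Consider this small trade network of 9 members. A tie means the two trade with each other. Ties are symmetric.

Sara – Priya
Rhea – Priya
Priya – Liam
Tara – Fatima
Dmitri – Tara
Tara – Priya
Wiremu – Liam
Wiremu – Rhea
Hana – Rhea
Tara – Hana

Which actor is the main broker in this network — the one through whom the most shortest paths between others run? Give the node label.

Priya

Unnormalized betweenness of each node: Dmitri:0, Fatima:0, Hana:5/2, Liam:2, Priya:44/3, Rhea:17/3, Sara:0, Tara:43/3, Wiremu:5/6.
Priya has the largest value, 44/3, making it the main broker — the node through which the most shortest paths run.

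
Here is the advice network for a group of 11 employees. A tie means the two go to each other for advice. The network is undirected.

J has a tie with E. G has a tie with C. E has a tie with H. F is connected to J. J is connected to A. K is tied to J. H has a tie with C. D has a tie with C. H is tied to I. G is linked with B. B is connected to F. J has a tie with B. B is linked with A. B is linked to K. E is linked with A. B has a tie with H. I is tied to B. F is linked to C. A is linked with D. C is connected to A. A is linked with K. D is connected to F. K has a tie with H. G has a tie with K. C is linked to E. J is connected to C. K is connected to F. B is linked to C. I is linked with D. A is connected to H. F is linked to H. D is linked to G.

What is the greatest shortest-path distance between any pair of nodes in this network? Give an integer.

Eccentricity of each node (its greatest distance to any other): A:2, B:2, C:2, D:2, E:2, F:2, G:2, H:2, I:2, J:2, K:2.
The maximum eccentricity is 2, realized for instance by the pair D–K via D – A – K. So the diameter is 2.

2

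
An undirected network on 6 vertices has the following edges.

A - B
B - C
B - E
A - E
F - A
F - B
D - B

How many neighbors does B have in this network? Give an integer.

5

B is directly tied to A, C, D, E, and F. That is 5 neighbors, so the degree of B is 5.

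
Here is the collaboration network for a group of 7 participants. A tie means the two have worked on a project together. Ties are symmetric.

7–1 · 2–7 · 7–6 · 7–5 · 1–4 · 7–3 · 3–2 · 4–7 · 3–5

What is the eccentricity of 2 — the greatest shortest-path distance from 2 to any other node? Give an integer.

2

Distances from 2: 1:2, 3:1, 4:2, 5:2, 6:2, 7:1.
The largest is 2 (to 4, 1, 5, and 6), so the eccentricity of 2 is 2.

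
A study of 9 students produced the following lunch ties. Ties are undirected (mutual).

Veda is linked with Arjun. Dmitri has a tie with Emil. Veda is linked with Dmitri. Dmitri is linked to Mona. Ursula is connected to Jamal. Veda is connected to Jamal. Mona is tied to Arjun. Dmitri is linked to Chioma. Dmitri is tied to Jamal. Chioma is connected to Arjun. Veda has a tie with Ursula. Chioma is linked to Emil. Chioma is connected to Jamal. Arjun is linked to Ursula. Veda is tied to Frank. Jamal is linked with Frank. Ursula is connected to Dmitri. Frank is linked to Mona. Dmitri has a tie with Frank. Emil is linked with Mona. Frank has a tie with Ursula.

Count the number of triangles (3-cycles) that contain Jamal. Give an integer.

7

Jamal's neighbors: Chioma, Dmitri, Frank, Ursula, and Veda.
Neighbor pairs that are themselves tied: Jamal–Chioma–Dmitri; Jamal–Dmitri–Frank; Jamal–Dmitri–Ursula; Jamal–Dmitri–Veda; Jamal–Frank–Ursula; Jamal–Frank–Veda; Jamal–Ursula–Veda. Each forms one triangle with Jamal, for 7 in total.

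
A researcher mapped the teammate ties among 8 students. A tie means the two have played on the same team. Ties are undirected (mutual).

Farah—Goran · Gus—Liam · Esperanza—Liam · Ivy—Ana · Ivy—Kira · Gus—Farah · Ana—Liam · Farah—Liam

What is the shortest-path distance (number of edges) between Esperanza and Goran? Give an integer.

One shortest route is Esperanza – Liam – Farah – Goran, which uses 3 edges, and at distance 2 from Esperanza we only reach {Ana, Farah, Gus}, which does not include Goran. So d(Esperanza,Goran) = 3.

3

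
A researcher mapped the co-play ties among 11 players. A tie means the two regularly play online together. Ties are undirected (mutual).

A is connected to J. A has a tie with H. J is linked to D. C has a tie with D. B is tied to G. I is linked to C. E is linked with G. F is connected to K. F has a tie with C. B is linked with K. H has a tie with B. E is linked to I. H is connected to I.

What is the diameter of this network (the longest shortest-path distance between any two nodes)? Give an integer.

4

Eccentricity of each node (its greatest distance to any other): A:4, B:4, C:3, D:4, E:4, F:4, G:4, H:3, I:3, J:4, K:4.
The maximum eccentricity is 4, realized for instance by the pair J–E via J – D – C – I – E. So the diameter is 4.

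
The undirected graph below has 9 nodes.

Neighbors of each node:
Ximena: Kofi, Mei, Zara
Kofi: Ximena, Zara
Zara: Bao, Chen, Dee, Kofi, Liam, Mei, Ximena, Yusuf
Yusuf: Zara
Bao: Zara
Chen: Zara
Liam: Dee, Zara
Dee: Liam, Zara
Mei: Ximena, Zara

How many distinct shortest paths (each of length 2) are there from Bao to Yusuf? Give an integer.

1

The shortest distance is 2, and the only length-2 path is Bao–Zara–Yusuf. So there is exactly 1 shortest path.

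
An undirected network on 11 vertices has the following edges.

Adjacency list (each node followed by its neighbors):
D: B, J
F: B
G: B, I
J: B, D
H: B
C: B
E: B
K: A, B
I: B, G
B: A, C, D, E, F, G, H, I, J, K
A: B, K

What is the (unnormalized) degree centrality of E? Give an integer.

1

E is directly tied to B. That is 1 neighbor, so the degree of E is 1.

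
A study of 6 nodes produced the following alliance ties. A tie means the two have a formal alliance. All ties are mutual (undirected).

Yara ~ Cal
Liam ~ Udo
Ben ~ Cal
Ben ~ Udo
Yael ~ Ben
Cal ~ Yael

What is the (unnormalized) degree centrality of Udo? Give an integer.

2

Udo is directly tied to Ben and Liam. That is 2 neighbors, so the degree of Udo is 2.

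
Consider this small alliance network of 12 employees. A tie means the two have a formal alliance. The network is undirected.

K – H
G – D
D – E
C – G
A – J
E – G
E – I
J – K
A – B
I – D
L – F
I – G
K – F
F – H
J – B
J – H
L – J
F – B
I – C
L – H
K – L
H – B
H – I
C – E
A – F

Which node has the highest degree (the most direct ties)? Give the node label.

H

Degrees — A:3, B:4, C:3, D:3, E:4, F:5, G:4, H:6, I:5, J:5, K:4, L:4.
The maximum is 6, attained only by H.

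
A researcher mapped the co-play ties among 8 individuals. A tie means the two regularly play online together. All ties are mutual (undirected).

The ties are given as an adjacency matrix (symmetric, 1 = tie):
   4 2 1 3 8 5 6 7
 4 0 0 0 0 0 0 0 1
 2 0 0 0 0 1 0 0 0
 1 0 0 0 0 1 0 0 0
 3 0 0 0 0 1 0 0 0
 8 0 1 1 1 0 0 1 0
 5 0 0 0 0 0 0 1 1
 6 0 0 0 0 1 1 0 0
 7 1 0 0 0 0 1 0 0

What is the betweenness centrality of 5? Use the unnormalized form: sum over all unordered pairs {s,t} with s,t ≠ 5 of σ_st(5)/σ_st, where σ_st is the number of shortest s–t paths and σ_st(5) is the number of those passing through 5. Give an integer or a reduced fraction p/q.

10

Pairs whose geodesics pass through 5 — 4–2: 1; 4–1: 1; 4–3: 1; 4–8: 1; 4–6: 1; 2–7: 1; 1–7: 1; 3–7: 1; 8–7: 1; 6–7: 1.
All other pairs contribute 0.
Summing the contributions gives betweenness(5) = 10.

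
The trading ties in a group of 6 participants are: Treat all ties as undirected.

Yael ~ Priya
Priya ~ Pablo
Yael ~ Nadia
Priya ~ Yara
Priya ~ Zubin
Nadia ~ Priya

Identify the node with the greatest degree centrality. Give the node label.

Priya

Degrees — Nadia:2, Pablo:1, Priya:5, Yael:2, Yara:1, Zubin:1.
The maximum is 5, attained only by Priya.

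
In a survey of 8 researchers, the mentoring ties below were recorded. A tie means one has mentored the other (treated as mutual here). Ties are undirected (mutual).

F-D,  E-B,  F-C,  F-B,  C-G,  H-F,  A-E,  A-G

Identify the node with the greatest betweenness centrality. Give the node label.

Unnormalized betweenness of each node: A:2, B:5, C:5, D:0, E:3, F:13, G:3, H:0.
F has the largest value, 13, making it the main broker — the node through which the most shortest paths run.

F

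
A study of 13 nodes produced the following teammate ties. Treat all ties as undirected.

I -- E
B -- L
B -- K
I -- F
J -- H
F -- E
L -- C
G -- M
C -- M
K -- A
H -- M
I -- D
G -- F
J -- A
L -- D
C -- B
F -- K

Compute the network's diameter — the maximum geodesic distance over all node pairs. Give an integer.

5

Eccentricity of each node (its greatest distance to any other): A:4, B:3, C:4, D:5, E:4, F:3, G:3, H:4, I:4, J:5, K:3, L:4, M:3.
The maximum eccentricity is 5, realized for instance by the pair J–D via J – A – K – F – I – D. So the diameter is 5.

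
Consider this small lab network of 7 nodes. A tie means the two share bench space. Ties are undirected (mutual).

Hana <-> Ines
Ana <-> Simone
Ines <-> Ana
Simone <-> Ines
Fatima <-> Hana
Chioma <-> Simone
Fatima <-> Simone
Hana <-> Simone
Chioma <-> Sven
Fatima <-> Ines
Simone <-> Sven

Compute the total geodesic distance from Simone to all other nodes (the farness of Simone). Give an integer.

6

Distances from Simone: Ana:1, Chioma:1, Fatima:1, Hana:1, Ines:1, Sven:1.
Sum = 1 + 1 + 1 + 1 + 1 + 1 = 6.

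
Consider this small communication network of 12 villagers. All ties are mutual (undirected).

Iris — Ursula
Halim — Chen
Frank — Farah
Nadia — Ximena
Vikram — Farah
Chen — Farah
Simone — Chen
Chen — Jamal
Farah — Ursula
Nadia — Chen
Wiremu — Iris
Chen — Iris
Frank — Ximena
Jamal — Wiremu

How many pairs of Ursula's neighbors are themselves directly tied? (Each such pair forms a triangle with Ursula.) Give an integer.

Ursula's neighbors are Farah and Iris, but none of them are tied to each other, so no triangle contains Ursula.

0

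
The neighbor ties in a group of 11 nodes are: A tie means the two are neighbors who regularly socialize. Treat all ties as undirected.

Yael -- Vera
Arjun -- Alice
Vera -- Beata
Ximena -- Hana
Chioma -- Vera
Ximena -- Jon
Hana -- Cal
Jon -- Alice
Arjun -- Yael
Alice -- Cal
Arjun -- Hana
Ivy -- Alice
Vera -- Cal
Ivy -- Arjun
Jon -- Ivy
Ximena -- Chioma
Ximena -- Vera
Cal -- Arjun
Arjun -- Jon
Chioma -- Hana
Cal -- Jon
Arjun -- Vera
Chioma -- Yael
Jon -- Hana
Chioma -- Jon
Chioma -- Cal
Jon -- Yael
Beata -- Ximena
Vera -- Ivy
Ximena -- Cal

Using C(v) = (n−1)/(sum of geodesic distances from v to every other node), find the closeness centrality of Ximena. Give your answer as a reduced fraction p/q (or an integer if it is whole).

Distances from Ximena: Alice:2, Arjun:2, Beata:1, Cal:1, Chioma:1, Hana:1, Ivy:2, Jon:1, Vera:1, Yael:2. Sum = 14.
n = 11, so closeness = 10/14 = 5/7.

5/7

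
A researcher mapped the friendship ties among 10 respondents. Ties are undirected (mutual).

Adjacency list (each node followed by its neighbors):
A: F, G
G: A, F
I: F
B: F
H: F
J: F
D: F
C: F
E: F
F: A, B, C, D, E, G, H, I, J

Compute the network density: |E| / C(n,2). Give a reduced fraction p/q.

There are 10 edges and 10 nodes, so the maximum possible is C(10,2) = 45.
Density = 10/45 = 2/9.

2/9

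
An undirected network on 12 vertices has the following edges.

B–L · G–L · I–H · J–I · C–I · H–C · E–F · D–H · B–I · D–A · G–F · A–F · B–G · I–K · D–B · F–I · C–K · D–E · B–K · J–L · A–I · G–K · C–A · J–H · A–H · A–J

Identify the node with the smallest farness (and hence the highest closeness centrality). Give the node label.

Farness (sum of distances to all others) for each node — A:16, B:17, C:20, D:18, E:24, F:18, G:19, H:18, I:15, J:19, K:19, L:21.
The smallest farness is 15, for I, so I has the highest closeness.

I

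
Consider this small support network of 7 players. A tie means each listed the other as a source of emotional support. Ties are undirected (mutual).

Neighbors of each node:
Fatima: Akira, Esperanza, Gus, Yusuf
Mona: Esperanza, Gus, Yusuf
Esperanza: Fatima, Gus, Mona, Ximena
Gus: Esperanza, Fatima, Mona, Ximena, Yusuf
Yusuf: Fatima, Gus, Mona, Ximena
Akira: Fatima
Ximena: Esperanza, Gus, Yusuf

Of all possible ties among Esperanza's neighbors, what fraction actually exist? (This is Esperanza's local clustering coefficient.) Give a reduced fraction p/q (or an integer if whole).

1/2

Esperanza's neighbors: Fatima, Gus, Mona, and Ximena (k = 4).
Possible neighbor pairs: C(4,2) = 6. Edges among them: Fatima–Gus, Gus–Mona, Gus–Ximena → e = 3.
Clustering(Esperanza) = 3/6 = 1/2.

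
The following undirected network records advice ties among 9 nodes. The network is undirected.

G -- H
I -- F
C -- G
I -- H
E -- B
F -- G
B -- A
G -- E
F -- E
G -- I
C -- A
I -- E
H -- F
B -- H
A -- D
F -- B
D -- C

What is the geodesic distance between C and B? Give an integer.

2

One shortest route is C – A – B, which uses 2 edges, and C and B are not directly tied, so nothing shorter exists. So d(C,B) = 2.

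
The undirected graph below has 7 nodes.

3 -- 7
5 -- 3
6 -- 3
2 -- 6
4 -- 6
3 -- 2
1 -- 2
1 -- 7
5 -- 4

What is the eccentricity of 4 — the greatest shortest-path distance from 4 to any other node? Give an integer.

3

Distances from 4: 1:3, 2:2, 3:2, 5:1, 6:1, 7:3.
The largest is 3 (to 1 and 7), so the eccentricity of 4 is 3.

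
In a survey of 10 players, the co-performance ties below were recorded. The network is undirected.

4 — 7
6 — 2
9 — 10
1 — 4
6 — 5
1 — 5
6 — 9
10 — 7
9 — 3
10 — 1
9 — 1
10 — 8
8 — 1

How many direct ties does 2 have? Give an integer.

2 is directly tied to 6. That is 1 neighbor, so the degree of 2 is 1.

1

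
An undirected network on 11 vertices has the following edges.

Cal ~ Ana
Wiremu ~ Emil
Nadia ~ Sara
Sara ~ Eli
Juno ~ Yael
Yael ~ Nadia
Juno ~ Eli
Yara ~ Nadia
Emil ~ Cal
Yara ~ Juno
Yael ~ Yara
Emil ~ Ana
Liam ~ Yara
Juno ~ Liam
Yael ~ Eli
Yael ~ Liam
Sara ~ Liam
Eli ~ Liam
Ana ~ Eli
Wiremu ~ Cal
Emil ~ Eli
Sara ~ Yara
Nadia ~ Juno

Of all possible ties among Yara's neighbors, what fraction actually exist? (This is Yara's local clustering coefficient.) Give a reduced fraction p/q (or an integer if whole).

Yara's neighbors: Juno, Liam, Nadia, Sara, and Yael (k = 5).
Possible neighbor pairs: C(5,2) = 10. Edges among them: Juno–Liam, Juno–Nadia, Juno–Yael, Liam–Sara, Liam–Yael, Nadia–Sara, Nadia–Yael → e = 7.
Clustering(Yara) = 7/10.

7/10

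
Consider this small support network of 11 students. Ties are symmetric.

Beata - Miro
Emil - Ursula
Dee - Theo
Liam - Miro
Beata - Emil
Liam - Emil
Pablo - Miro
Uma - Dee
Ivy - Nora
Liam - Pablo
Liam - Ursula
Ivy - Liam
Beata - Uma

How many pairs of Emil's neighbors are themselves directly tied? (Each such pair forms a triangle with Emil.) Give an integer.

Emil's neighbors: Beata, Liam, and Ursula.
Neighbor pairs that are themselves tied: Emil–Liam–Ursula. Each forms one triangle with Emil, for 1 in total.

1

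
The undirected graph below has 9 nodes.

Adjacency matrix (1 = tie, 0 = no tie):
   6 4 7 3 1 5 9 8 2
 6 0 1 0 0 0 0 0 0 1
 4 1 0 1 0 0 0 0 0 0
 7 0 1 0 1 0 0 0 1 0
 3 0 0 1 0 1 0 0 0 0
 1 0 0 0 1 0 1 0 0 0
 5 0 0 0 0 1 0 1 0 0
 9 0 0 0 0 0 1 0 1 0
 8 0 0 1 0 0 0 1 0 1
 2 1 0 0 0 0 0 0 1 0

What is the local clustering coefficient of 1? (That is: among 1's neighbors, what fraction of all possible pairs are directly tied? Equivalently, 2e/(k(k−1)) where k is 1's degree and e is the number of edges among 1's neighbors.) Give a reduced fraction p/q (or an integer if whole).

1's neighbors: 3 and 5 (k = 2).
Possible neighbor pairs: C(2,2) = 1. Edges among them: none → e = 0.
Clustering(1) = 0/1.

0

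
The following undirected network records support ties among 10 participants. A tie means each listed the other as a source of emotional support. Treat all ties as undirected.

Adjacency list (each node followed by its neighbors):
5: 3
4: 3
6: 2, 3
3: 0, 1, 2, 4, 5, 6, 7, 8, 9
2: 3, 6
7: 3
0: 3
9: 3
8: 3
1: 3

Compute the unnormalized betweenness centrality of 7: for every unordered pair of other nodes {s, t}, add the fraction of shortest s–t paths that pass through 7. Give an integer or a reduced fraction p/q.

No shortest path between any pair of other nodes passes through 7.
Summing the contributions gives betweenness(7) = 0.

0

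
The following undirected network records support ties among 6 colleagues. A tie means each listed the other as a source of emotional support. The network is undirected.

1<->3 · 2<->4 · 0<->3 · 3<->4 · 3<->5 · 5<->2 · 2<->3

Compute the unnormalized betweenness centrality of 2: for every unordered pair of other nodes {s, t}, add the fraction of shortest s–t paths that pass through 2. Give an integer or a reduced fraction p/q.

Pairs whose geodesics pass through 2 — 4–5: 1/2.
All other pairs contribute 0.
Summing the contributions gives betweenness(2) = 1/2.

1/2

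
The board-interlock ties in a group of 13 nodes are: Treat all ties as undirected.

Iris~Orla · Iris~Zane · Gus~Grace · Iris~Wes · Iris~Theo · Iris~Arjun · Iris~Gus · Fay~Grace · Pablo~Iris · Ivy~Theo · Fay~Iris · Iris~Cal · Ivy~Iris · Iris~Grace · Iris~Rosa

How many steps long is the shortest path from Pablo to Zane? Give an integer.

One shortest route is Pablo – Iris – Zane, which uses 2 edges, and Pablo and Zane are not directly tied, so nothing shorter exists. So d(Pablo,Zane) = 2.

2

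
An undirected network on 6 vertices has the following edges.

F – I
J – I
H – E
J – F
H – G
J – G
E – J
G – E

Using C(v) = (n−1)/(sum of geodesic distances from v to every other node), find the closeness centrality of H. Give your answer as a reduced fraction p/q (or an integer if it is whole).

1/2

Distances from H: E:1, F:3, G:1, I:3, J:2. Sum = 10.
n = 6, so closeness = 5/10 = 1/2.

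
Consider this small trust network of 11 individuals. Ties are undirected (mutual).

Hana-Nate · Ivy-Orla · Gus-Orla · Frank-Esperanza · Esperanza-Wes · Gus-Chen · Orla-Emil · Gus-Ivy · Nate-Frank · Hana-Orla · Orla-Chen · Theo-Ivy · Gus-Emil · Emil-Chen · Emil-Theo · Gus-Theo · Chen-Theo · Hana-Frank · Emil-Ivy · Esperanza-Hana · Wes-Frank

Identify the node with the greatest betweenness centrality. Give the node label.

Orla

Unnormalized betweenness of each node: Chen:3/2, Emil:7/4, Esperanza:7/2, Frank:5, Gus:7/4, Hana:49/2, Ivy:3/2, Nate:0, Orla:101/4, Theo:1/4, Wes:0.
Orla has the largest value, 101/4, making it the main broker — the node through which the most shortest paths run.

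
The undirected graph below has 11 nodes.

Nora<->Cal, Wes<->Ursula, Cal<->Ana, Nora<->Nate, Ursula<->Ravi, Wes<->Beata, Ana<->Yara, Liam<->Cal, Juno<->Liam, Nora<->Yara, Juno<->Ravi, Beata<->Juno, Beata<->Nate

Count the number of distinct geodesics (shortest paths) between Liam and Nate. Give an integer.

2

The shortest distance is 3. The length-3 paths are: Liam–Juno–Beata–Nate; Liam–Cal–Nora–Nate.
That gives 2 distinct shortest paths.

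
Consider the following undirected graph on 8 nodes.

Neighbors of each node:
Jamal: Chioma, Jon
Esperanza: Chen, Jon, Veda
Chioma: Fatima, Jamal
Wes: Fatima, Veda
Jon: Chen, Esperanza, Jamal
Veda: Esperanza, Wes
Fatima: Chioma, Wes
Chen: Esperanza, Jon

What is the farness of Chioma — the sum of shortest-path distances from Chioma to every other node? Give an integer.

Distances from Chioma: Chen:3, Esperanza:3, Fatima:1, Jamal:1, Jon:2, Veda:3, Wes:2.
Sum = 3 + 3 + 1 + 1 + 2 + 3 + 2 = 15.

15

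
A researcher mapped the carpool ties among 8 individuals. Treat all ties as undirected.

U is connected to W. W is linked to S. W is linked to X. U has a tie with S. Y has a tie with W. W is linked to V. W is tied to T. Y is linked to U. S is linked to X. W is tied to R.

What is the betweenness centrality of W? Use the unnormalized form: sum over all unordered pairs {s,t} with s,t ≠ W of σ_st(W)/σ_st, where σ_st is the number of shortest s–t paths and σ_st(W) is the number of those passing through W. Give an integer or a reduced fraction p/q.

17

Pairs whose geodesics pass through W — T–R: 1; T–X: 1; T–U: 1; T–Y: 1; T–V: 1; T–S: 1; R–X: 1; R–U: 1; R–Y: 1; R–V: 1; R–S: 1; X–U: 1/2; X–Y: 1; X–V: 1 … (+4 more pairs).
All other pairs contribute 0.
Summing the contributions gives betweenness(W) = 17.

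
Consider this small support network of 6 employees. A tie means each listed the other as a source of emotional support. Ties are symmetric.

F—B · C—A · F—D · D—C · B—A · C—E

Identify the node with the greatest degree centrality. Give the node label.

C

Degrees — A:2, B:2, C:3, D:2, E:1, F:2.
The maximum is 3, attained only by C.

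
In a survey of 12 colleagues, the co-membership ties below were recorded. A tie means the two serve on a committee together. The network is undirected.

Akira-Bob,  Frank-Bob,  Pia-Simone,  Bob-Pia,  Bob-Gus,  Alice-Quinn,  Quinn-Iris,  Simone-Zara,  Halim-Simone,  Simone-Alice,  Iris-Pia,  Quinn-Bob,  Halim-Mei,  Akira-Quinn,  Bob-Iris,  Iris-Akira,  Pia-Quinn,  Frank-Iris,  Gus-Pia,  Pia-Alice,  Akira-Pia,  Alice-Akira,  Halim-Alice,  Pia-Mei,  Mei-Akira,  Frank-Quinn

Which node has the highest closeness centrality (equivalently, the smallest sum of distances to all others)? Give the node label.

Farness (sum of distances to all others) for each node — Akira:17, Alice:17, Bob:18, Frank:24, Gus:22, Halim:23, Iris:19, Mei:21, Pia:14, Quinn:17, Simone:19, Zara:29.
The smallest farness is 14, for Pia, so Pia has the highest closeness.

Pia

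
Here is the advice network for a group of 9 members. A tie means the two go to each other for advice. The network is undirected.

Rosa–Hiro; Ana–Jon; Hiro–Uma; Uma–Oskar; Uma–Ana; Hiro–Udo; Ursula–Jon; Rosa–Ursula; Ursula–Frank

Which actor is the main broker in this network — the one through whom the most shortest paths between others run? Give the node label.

Unnormalized betweenness of each node: Ana:5, Frank:0, Hiro:23/2, Jon:9/2, Oskar:0, Rosa:7, Udo:0, Uma:21/2, Ursula:19/2.
Hiro has the largest value, 23/2, making it the main broker — the node through which the most shortest paths run.

Hiro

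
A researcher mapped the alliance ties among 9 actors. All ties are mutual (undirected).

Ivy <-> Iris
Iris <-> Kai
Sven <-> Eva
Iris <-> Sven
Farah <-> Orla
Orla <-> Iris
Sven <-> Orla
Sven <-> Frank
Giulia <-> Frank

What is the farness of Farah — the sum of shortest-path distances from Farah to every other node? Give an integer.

Distances from Farah: Eva:3, Frank:3, Giulia:4, Iris:2, Ivy:3, Kai:3, Orla:1, Sven:2.
Sum = 3 + 3 + 4 + 2 + 3 + 3 + 1 + 2 = 21.

21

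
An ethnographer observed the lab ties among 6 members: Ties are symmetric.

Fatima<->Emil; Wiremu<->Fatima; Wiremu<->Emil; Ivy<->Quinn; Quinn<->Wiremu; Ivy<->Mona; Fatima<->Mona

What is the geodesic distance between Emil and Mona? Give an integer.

One shortest route is Emil – Fatima – Mona, which uses 2 edges, and Emil and Mona are not directly tied, so nothing shorter exists. So d(Emil,Mona) = 2.

2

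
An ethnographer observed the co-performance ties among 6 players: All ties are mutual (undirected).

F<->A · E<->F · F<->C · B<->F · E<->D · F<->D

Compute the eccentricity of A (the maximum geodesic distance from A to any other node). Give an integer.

2

Distances from A: B:2, C:2, D:2, E:2, F:1.
The largest is 2 (to C, E, D, and B), so the eccentricity of A is 2.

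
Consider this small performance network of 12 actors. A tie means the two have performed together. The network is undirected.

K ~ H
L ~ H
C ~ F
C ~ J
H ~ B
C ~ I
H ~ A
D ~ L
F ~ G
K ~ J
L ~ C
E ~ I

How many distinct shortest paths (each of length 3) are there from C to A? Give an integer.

1

The shortest distance is 3, and the only length-3 path is C–L–H–A. So there is exactly 1 shortest path.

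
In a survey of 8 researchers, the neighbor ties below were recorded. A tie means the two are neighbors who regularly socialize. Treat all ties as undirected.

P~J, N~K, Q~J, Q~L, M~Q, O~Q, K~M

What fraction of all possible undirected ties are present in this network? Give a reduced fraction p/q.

1/4

There are 7 edges and 8 nodes, so the maximum possible is C(8,2) = 28.
Density = 7/28 = 1/4.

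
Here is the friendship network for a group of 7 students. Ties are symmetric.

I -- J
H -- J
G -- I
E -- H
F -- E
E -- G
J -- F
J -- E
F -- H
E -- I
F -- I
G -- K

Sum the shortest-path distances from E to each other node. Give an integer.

Distances from E: F:1, G:1, H:1, I:1, J:1, K:2.
Sum = 1 + 1 + 1 + 1 + 1 + 2 = 7.

7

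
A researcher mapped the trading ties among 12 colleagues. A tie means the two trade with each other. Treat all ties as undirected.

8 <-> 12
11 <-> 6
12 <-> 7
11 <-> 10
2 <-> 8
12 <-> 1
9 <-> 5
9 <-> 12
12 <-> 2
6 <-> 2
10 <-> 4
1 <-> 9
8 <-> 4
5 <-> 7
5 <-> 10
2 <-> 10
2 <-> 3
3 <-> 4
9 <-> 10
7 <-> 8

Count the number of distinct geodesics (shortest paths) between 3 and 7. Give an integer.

3

The shortest distance is 3. The length-3 paths are: 3–4–8–7; 3–2–8–7; 3–2–12–7.
That gives 3 distinct shortest paths.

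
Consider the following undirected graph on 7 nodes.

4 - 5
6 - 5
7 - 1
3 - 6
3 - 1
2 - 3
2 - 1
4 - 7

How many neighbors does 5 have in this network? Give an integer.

5 is directly tied to 4 and 6. That is 2 neighbors, so the degree of 5 is 2.

2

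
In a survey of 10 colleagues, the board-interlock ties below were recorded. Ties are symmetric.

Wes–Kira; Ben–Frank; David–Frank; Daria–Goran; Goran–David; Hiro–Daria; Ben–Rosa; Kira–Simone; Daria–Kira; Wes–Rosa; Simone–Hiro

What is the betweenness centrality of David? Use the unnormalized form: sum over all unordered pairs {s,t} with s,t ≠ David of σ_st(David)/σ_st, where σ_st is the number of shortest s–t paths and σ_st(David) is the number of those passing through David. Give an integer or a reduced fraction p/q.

Pairs whose geodesics pass through David — Frank–Kira: 1/2; Frank–Simone: 2/3; Frank–Hiro: 1; Frank–Daria: 1; Frank–Goran: 1; Ben–Hiro: 1/3; Ben–Daria: 1/2; Ben–Goran: 1; Rosa–Goran: 1/2.
All other pairs contribute 0.
Summing the contributions gives betweenness(David) = 13/2.

13/2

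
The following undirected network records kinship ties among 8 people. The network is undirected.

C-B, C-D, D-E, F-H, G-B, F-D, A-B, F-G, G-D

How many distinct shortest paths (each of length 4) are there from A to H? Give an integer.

1

The shortest distance is 4, and the only length-4 path is A–B–G–F–H. So there is exactly 1 shortest path.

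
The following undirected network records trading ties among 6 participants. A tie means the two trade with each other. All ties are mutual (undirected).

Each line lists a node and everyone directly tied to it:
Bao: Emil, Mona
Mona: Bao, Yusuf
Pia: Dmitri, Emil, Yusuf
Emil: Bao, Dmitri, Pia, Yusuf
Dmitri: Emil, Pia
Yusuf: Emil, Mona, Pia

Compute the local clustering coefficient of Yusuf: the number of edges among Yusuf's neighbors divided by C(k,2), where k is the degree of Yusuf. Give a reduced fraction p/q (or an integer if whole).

Yusuf's neighbors: Emil, Mona, and Pia (k = 3).
Possible neighbor pairs: C(3,2) = 3. Edges among them: Emil–Pia → e = 1.
Clustering(Yusuf) = 1/3.

1/3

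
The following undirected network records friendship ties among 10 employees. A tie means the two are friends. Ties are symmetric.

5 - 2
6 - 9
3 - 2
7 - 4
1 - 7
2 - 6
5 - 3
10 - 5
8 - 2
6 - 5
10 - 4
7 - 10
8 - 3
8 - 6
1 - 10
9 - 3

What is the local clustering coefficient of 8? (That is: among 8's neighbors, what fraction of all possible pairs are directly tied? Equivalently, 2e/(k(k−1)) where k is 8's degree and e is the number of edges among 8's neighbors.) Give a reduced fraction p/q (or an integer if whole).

2/3

8's neighbors: 2, 3, and 6 (k = 3).
Possible neighbor pairs: C(3,2) = 3. Edges among them: 2–3, 2–6 → e = 2.
Clustering(8) = 2/3.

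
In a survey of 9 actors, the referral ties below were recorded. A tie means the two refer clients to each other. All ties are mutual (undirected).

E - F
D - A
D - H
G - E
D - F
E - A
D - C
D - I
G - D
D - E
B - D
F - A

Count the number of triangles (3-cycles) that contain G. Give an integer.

G's neighbors: D and E.
Neighbor pairs that are themselves tied: G–D–E. Each forms one triangle with G, for 1 in total.

1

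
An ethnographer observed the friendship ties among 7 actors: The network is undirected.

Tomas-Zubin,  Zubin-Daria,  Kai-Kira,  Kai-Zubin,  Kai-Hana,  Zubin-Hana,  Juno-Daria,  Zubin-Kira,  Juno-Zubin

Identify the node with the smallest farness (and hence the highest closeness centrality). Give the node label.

Zubin

Farness (sum of distances to all others) for each node — Daria:10, Hana:10, Juno:10, Kai:9, Kira:10, Tomas:11, Zubin:6.
The smallest farness is 6, for Zubin, so Zubin has the highest closeness.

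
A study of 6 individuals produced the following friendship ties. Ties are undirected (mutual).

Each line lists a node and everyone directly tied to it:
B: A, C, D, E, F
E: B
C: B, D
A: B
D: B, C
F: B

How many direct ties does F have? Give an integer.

1

F is directly tied to B. That is 1 neighbor, so the degree of F is 1.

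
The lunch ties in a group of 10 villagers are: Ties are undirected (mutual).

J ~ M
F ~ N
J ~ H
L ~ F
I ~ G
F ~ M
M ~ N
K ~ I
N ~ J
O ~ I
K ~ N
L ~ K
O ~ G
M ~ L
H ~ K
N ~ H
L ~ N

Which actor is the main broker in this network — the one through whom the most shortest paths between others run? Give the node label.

K

Unnormalized betweenness of each node: F:0, G:0, H:2, I:14, J:1/2, K:37/2, L:4, M:1, N:9, O:0.
K has the largest value, 37/2, making it the main broker — the node through which the most shortest paths run.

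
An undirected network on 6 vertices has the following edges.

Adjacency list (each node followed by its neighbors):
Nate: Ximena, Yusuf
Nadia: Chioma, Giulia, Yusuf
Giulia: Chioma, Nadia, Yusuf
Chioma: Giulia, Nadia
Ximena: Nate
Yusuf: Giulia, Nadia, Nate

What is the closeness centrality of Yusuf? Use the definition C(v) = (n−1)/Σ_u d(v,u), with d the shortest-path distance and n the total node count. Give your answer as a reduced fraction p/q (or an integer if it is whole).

5/7

Distances from Yusuf: Chioma:2, Giulia:1, Nadia:1, Nate:1, Ximena:2. Sum = 7.
n = 6, so closeness = 5/7.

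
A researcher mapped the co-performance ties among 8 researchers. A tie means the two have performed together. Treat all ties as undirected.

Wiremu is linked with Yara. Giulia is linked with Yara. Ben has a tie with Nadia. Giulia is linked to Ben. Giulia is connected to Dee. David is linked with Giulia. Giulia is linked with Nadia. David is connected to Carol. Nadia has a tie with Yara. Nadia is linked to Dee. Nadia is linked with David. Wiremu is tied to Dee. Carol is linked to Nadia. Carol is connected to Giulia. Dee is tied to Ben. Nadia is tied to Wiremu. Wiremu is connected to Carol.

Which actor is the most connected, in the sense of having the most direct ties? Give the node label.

Degrees — Ben:3, Carol:4, David:3, Dee:4, Giulia:6, Nadia:7, Wiremu:4, Yara:3.
The maximum is 7, attained only by Nadia.

Nadia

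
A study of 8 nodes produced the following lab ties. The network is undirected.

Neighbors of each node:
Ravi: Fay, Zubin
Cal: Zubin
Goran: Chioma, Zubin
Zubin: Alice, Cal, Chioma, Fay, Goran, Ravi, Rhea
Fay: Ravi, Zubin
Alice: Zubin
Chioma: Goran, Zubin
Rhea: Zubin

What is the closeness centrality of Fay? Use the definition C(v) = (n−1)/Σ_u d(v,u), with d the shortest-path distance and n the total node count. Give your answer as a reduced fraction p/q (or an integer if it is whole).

7/12

Distances from Fay: Alice:2, Cal:2, Chioma:2, Goran:2, Ravi:1, Rhea:2, Zubin:1. Sum = 12.
n = 8, so closeness = 7/12.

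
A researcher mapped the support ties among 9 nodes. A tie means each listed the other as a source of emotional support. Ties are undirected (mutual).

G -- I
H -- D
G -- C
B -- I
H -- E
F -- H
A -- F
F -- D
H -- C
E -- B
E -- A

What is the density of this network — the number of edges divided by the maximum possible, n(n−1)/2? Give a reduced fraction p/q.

There are 11 edges and 9 nodes, so the maximum possible is C(9,2) = 36.
Density = 11/36.

11/36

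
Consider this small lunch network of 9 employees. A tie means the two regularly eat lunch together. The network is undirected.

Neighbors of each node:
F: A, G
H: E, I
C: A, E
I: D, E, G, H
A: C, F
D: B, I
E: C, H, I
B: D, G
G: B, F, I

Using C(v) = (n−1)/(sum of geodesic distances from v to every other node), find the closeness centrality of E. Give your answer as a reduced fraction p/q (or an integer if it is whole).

Distances from E: A:2, B:3, C:1, D:2, F:3, G:2, H:1, I:1. Sum = 15.
n = 9, so closeness = 8/15.

8/15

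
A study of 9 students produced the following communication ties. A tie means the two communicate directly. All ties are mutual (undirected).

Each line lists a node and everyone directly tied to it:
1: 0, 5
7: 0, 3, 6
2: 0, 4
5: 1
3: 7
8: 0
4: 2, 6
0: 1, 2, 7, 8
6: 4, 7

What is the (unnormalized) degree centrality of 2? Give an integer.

2 is directly tied to 0 and 4. That is 2 neighbors, so the degree of 2 is 2.

2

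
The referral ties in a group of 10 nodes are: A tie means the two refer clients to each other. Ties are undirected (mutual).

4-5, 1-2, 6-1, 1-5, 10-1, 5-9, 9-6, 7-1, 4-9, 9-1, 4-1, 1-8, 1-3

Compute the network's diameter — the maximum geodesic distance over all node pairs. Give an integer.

Eccentricity of each node (its greatest distance to any other): 1:1, 2:2, 3:2, 4:2, 5:2, 6:2, 7:2, 8:2, 9:2, 10:2.
The maximum eccentricity is 2, realized for instance by the pair 8–2 via 8 – 1 – 2. So the diameter is 2.

2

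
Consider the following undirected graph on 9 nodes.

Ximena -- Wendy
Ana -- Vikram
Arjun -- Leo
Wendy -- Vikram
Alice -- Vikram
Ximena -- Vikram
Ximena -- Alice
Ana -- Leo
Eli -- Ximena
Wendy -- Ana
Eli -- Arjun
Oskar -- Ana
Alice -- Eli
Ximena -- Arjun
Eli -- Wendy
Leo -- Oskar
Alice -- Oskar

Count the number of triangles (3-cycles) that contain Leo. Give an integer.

1

Leo's neighbors: Ana, Arjun, and Oskar.
Neighbor pairs that are themselves tied: Leo–Ana–Oskar. Each forms one triangle with Leo, for 1 in total.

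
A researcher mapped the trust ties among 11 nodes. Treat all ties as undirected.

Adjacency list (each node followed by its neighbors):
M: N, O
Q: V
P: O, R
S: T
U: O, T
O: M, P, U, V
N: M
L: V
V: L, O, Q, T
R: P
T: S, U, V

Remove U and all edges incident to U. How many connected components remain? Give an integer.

U's neighbors (O and T) remain reachable from one another through other ties, so the rest of the network stays in one piece.

1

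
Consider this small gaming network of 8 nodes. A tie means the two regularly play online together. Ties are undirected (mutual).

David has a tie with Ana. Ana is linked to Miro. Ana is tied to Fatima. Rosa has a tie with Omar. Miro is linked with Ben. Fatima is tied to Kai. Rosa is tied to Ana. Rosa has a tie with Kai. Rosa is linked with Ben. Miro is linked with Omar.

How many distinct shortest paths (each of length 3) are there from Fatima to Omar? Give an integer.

The shortest distance is 3. The length-3 paths are: Fatima–Kai–Rosa–Omar; Fatima–Ana–Rosa–Omar; Fatima–Ana–Miro–Omar.
That gives 3 distinct shortest paths.

3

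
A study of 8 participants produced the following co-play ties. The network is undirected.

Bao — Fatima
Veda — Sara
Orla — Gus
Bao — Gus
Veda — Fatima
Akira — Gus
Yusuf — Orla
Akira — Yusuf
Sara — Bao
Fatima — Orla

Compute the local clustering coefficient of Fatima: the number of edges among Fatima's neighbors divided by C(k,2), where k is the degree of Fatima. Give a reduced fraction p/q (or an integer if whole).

Fatima's neighbors: Bao, Orla, and Veda (k = 3).
Possible neighbor pairs: C(3,2) = 3. Edges among them: none → e = 0.
Clustering(Fatima) = 0/3 = 0.

0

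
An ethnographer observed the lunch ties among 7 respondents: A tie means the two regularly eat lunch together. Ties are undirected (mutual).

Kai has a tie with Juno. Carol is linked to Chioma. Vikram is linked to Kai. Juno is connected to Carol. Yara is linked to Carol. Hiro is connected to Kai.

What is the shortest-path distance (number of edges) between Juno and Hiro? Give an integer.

One shortest route is Juno – Kai – Hiro, which uses 2 edges, and Juno and Hiro are not directly tied, so nothing shorter exists. So d(Juno,Hiro) = 2.

2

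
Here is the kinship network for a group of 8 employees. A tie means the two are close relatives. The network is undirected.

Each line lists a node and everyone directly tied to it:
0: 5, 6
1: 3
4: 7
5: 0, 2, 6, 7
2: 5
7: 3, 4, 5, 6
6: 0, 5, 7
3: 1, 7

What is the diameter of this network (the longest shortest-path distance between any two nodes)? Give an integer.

4

Eccentricity of each node (its greatest distance to any other): 0:4, 1:4, 2:4, 3:3, 4:3, 5:3, 6:3, 7:2.
The maximum eccentricity is 4, realized for instance by the pair 2–1 via 2 – 5 – 7 – 3 – 1. So the diameter is 4.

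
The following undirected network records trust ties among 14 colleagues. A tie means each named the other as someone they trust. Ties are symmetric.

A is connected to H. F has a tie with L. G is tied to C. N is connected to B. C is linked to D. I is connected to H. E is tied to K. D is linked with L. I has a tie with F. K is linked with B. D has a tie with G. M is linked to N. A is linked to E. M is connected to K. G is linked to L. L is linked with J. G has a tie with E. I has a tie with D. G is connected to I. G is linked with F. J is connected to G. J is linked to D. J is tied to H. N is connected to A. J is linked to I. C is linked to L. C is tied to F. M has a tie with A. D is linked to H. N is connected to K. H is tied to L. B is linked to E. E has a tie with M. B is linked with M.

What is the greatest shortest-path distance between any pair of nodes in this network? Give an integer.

Eccentricity of each node (its greatest distance to any other): A:3, B:3, C:4, D:3, E:2, F:4, G:3, H:3, I:3, J:3, K:3, L:3, M:3, N:4.
The maximum eccentricity is 4, realized for instance by the pair F–N via F – I – H – A – N. So the diameter is 4.

4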